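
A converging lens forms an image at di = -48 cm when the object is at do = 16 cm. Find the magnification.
M = −di/do = 3 (upright image)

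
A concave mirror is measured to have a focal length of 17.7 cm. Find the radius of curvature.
R = 2|f| = 35.4 cm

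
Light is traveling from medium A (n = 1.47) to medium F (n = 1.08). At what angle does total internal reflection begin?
θc = arcsin(n₂/n₁) = 47.28°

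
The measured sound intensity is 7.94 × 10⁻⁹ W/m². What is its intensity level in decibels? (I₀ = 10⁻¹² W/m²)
β = 10·log₁₀(I/I₀) = 39 dB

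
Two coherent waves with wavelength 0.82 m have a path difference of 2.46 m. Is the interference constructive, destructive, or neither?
constructive — path difference = 3λ, a whole number of wavelengths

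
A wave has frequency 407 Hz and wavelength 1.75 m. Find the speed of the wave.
v = fλ = 712.2 m/s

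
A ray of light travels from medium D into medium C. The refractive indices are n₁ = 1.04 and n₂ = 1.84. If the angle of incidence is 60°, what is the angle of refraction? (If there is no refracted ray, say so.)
sin θ₂ = (n₁/n₂)·sin θ₁ = 0.4895 → θ₂ = 29.31°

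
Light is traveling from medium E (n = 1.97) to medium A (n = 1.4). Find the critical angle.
θc = arcsin(n₂/n₁) = 45.29°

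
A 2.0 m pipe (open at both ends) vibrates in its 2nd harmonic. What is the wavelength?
λₙ = 2L/n = 2 m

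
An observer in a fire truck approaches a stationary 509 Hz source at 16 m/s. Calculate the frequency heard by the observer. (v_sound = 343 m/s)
f_obs = f·(v + v_o)/v = 532.7 Hz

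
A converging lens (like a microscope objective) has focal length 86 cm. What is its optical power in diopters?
P = 1/f = 1.163 D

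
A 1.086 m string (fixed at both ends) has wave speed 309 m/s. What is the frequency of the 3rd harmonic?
fₙ = nv/(2L) = 426.8 Hz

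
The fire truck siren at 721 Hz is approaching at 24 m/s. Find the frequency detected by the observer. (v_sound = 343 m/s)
f_obs = f·v/(v − v_s) = 775.2 Hz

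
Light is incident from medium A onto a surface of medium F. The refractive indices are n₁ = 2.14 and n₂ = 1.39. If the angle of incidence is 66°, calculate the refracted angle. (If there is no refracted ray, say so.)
sin θ₂ = (n₁/n₂)·sin θ₁ = 1.406 > 1, so there is no refracted ray — the light undergoes total internal reflection.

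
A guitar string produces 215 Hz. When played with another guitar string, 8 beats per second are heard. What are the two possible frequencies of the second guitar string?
f₂ = 215 ± 8 Hz → 223 Hz or 207 Hz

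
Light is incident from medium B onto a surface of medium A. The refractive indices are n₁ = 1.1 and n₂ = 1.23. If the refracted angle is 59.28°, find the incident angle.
sin θ₁ = (n₂/n₁)·sin θ₂ → θ₁ = 74°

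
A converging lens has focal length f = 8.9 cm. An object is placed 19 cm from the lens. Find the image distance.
1/di = 1/f − 1/do → di = 16.74 cm (real image)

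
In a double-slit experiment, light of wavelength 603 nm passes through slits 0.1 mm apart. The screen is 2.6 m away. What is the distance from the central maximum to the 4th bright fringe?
y = mλL/d = 62.71 mm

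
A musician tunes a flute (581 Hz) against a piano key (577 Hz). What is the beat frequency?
4 Hz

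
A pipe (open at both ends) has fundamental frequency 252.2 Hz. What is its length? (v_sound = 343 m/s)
L = v/(2f₁) = 0.68 m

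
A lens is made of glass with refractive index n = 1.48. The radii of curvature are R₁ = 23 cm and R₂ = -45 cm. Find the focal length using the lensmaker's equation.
1/f = (n − 1)(1/R₁ − 1/R₂) → f = 31.71 cm (converging lens)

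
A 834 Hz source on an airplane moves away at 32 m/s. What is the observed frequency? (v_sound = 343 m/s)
f_obs = f·v/(v + v_s) = 762.8 Hz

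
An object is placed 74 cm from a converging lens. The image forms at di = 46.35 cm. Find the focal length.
1/f = 1/do + 1/di → f = 28.5 cm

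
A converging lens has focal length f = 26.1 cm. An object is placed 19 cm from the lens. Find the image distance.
1/di = 1/f − 1/do → di = -69.85 cm (virtual image)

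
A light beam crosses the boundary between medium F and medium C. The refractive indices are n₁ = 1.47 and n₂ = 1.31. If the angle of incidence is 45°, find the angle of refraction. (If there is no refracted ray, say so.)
sin θ₂ = (n₁/n₂)·sin θ₁ = 0.7935 → θ₂ = 52.51°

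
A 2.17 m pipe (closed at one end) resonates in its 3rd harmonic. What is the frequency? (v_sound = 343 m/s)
fₙ = nv/(4L) = 118.5 Hz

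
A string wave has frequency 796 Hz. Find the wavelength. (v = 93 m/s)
λ = v/f = 0.1168 m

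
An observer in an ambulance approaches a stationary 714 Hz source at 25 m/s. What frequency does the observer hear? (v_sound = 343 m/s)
f_obs = f·(v + v_o)/v = 766 Hz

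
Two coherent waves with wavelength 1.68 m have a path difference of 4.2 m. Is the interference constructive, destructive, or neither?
destructive — path difference = 2.5λ, an odd multiple of λ/2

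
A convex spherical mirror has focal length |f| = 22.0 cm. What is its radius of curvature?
R = 2|f| = 44 cm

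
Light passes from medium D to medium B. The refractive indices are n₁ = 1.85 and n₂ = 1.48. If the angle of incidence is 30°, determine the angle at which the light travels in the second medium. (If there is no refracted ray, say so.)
sin θ₂ = (n₁/n₂)·sin θ₁ = 0.625 → θ₂ = 38.68°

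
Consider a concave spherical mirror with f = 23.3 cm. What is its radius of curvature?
R = 2|f| = 46.6 cm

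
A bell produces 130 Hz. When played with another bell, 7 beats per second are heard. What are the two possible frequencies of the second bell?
f₂ = 130 ± 7 Hz → 137 Hz or 123 Hz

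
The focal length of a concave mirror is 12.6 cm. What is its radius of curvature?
R = 2|f| = 25.2 cm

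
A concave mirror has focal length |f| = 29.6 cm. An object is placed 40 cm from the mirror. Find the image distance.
f = +29.6 cm (concave); 1/di = 1/f − 1/do → di = 113.8 cm (real image, in front of mirror)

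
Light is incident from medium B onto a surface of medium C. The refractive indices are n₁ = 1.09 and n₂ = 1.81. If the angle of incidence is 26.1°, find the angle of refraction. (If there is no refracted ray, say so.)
sin θ₂ = (n₁/n₂)·sin θ₁ = 0.2649 → θ₂ = 15.36°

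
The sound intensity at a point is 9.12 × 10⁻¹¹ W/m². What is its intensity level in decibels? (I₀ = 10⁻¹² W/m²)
β = 10·log₁₀(I/I₀) = 19.6 dB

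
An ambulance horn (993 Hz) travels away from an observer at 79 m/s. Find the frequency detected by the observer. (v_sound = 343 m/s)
f_obs = f·v/(v + v_s) = 807.1 Hz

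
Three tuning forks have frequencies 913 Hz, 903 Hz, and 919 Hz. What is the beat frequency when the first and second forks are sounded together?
10 Hz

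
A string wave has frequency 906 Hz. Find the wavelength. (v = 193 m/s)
λ = v/f = 0.213 m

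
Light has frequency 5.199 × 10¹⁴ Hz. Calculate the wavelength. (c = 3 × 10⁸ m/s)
λ = c/f = 577 nm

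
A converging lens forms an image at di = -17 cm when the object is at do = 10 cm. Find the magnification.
M = −di/do = 1.7 (upright image)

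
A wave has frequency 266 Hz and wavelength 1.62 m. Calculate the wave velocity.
v = fλ = 430.9 m/s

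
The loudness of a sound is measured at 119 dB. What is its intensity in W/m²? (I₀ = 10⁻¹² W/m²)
I = I₀·10^(β/10) = 7.94 × 10⁻¹ W/m²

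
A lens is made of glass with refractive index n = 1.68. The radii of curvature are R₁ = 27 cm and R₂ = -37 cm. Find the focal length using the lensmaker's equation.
1/f = (n − 1)(1/R₁ − 1/R₂) → f = 22.95 cm (converging lens)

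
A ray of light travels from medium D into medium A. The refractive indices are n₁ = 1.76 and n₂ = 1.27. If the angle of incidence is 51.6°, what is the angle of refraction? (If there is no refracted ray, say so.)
sin θ₂ = (n₁/n₂)·sin θ₁ = 1.086 > 1, so there is no refracted ray — the light undergoes total internal reflection.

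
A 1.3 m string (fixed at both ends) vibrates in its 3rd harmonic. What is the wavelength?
λₙ = 2L/n = 0.8667 m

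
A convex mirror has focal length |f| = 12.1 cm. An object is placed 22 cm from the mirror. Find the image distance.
f = −12.1 cm (convex); 1/di = 1/f − 1/do → di = -7.806 cm (virtual image, behind mirror)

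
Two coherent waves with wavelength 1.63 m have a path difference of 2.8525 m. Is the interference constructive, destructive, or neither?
neither (partial) — path difference = 1.75λ, neither a whole number of wavelengths nor an odd multiple of λ/2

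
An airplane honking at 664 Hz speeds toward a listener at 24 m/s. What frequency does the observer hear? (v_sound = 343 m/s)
f_obs = f·v/(v − v_s) = 714 Hz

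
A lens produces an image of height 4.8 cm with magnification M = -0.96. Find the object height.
ho = |hi|/|M| = 5 cm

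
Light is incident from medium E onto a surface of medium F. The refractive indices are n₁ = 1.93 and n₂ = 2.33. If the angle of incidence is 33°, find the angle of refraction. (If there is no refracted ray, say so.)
sin θ₂ = (n₁/n₂)·sin θ₁ = 0.4511 → θ₂ = 26.82°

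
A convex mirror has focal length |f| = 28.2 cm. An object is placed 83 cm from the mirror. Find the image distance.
f = −28.2 cm (convex); 1/di = 1/f − 1/do → di = -21.05 cm (virtual image, behind mirror)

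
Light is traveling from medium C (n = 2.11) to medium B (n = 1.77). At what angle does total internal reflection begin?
θc = arcsin(n₂/n₁) = 57.02°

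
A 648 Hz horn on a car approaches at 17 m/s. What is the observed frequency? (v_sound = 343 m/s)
f_obs = f·v/(v − v_s) = 681.8 Hz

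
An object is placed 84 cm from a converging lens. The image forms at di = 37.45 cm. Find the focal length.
1/f = 1/do + 1/di → f = 25.9 cm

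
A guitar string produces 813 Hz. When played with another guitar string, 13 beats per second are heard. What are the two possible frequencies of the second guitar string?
f₂ = 813 ± 13 Hz → 826 Hz or 800 Hz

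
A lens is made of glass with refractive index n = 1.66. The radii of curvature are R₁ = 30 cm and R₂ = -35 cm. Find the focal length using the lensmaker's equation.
1/f = (n − 1)(1/R₁ − 1/R₂) → f = 24.48 cm (converging lens)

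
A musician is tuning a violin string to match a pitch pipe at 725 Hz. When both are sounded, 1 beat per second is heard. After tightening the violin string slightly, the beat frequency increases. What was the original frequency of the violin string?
726 Hz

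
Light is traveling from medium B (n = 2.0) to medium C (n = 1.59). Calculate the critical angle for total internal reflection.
θc = arcsin(n₂/n₁) = 52.66°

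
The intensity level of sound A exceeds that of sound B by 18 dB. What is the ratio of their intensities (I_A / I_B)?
I_A/I_B = 10^(Δβ/10) = 63.1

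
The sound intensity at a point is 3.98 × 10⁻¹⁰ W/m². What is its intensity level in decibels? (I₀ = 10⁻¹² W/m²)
β = 10·log₁₀(I/I₀) = 26 dB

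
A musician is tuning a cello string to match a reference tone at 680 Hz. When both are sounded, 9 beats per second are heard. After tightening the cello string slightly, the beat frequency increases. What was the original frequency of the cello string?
689 Hz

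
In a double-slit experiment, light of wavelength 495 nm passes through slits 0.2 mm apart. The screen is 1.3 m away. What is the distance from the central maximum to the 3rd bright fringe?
y = mλL/d = 9.653 mm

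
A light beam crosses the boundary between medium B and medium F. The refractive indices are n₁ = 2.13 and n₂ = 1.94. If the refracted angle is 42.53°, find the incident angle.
sin θ₁ = (n₂/n₁)·sin θ₂ → θ₁ = 38°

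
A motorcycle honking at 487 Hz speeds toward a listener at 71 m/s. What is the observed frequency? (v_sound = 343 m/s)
f_obs = f·v/(v − v_s) = 614.1 Hz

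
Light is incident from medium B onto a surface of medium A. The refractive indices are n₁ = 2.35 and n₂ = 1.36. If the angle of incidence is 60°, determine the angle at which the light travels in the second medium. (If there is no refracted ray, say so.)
sin θ₂ = (n₁/n₂)·sin θ₁ = 1.496 > 1, so there is no refracted ray — the light undergoes total internal reflection.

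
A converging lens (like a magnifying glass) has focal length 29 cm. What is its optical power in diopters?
P = 1/f = 3.448 D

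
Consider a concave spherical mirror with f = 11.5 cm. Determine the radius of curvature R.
R = 2|f| = 23 cm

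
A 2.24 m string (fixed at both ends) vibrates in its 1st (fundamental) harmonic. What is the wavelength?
λₙ = 2L/n = 4.48 m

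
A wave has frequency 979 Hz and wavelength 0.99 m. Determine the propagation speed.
v = fλ = 969.2 m/s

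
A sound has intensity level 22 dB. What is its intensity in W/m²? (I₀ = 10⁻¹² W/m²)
I = I₀·10^(β/10) = 1.58 × 10⁻¹⁰ W/m²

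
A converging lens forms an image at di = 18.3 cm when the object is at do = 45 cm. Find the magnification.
M = −di/do = -0.4067 (inverted image)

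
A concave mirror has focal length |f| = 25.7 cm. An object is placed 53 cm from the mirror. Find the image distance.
f = +25.7 cm (concave); 1/di = 1/f − 1/do → di = 49.89 cm (real image, in front of mirror)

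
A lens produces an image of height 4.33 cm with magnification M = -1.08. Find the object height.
ho = |hi|/|M| = 4.009 cm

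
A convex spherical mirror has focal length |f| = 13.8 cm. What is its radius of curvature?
R = 2|f| = 27.6 cm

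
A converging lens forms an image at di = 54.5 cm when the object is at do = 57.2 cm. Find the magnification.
M = −di/do = -0.9528 (inverted image)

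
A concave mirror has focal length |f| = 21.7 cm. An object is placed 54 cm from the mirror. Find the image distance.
f = +21.7 cm (concave); 1/di = 1/f − 1/do → di = 36.28 cm (real image, in front of mirror)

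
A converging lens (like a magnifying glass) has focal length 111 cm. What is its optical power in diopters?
P = 1/f = 0.9009 D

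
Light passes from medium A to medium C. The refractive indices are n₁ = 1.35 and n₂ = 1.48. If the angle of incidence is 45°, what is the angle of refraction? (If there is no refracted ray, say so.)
sin θ₂ = (n₁/n₂)·sin θ₁ = 0.645 → θ₂ = 40.17°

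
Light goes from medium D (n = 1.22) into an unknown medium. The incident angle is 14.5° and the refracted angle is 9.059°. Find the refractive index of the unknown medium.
n₂ = n₁·sin θ₁ / sin θ₂ = 1.94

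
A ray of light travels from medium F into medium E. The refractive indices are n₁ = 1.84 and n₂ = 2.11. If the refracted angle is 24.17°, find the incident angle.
sin θ₁ = (n₂/n₁)·sin θ₂ → θ₁ = 28°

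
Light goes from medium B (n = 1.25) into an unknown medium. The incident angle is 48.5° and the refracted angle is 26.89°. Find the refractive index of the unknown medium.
n₂ = n₁·sin θ₁ / sin θ₂ = 2.07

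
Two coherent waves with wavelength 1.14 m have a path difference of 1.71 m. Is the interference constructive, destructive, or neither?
destructive — path difference = 1.5λ, an odd multiple of λ/2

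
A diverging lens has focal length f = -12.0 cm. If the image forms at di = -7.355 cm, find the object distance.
1/do = 1/f − 1/di → do = 19 cm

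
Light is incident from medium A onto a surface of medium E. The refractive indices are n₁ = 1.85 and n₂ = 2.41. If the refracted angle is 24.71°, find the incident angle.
sin θ₁ = (n₂/n₁)·sin θ₂ → θ₁ = 32.99°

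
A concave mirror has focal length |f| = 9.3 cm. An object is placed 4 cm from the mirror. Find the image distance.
f = +9.3 cm (concave); 1/di = 1/f − 1/do → di = -7.019 cm (virtual image, behind mirror)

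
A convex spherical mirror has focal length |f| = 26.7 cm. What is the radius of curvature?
R = 2|f| = 53.4 cm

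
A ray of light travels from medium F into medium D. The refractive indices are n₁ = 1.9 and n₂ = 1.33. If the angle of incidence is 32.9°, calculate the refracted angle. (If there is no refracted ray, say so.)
sin θ₂ = (n₁/n₂)·sin θ₁ = 0.776 → θ₂ = 50.89°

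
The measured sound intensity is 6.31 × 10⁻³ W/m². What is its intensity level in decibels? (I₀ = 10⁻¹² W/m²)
β = 10·log₁₀(I/I₀) = 98 dB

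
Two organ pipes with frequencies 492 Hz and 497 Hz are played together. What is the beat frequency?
5 Hz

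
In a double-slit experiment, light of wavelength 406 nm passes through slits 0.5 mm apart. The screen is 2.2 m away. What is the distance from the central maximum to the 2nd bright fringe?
y = mλL/d = 3.573 mm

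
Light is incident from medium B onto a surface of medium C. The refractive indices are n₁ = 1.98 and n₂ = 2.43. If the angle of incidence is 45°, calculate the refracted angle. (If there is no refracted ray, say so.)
sin θ₂ = (n₁/n₂)·sin θ₁ = 0.5762 → θ₂ = 35.18°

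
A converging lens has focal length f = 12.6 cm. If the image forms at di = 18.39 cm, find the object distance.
1/do = 1/f − 1/di → do = 40.02 cm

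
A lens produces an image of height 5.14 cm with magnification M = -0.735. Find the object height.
ho = |hi|/|M| = 6.993 cm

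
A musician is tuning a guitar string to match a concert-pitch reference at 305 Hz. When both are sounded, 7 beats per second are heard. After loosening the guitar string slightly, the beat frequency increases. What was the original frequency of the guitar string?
298 Hz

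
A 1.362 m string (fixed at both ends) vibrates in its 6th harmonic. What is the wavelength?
λₙ = 2L/n = 0.454 m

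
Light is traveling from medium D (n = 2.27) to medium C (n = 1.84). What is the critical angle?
θc = arcsin(n₂/n₁) = 54.15°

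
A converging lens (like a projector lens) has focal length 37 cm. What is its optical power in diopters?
P = 1/f = 2.703 D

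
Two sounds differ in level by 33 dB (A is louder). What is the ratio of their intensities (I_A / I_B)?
I_A/I_B = 10^(Δβ/10) = 1995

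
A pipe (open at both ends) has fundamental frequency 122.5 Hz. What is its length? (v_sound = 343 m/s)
L = v/(2f₁) = 1.4 m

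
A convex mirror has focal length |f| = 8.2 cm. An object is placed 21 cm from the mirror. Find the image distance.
f = −8.2 cm (convex); 1/di = 1/f − 1/do → di = -5.897 cm (virtual image, behind mirror)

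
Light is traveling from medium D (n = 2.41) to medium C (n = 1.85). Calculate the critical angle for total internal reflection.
θc = arcsin(n₂/n₁) = 50.14°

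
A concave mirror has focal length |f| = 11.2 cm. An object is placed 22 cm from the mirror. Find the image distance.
f = +11.2 cm (concave); 1/di = 1/f − 1/do → di = 22.81 cm (real image, in front of mirror)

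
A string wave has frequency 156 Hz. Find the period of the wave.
T = 1/f = 0.00641 s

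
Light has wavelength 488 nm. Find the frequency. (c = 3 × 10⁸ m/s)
f = c/λ = 6.148 × 10¹⁴ Hz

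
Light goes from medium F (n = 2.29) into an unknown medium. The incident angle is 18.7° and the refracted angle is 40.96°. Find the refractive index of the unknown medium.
n₂ = n₁·sin θ₁ / sin θ₂ = 1.12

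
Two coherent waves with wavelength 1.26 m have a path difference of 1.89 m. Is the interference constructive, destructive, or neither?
destructive — path difference = 1.5λ, an odd multiple of λ/2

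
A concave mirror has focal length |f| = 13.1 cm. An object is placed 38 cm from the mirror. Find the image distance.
f = +13.1 cm (concave); 1/di = 1/f − 1/do → di = 19.99 cm (real image, in front of mirror)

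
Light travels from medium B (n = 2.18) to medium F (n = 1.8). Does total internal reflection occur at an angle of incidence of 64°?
θc = arcsin(n₂/n₁) = 55.66°; 64° > θc, so yes — total internal reflection.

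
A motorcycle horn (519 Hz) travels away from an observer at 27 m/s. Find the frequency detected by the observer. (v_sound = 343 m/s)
f_obs = f·v/(v + v_s) = 481.1 Hz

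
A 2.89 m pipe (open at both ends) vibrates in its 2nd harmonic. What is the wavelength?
λₙ = 2L/n = 2.89 m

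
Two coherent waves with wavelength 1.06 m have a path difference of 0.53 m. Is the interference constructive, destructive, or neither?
destructive — path difference = 0.5λ, an odd multiple of λ/2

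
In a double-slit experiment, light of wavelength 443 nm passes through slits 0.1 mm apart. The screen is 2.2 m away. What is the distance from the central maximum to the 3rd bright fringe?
y = mλL/d = 29.24 mm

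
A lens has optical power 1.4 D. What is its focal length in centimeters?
f = 1/P = 71.43 cm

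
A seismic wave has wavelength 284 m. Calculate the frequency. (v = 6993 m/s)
f = v/λ = 24.62 Hz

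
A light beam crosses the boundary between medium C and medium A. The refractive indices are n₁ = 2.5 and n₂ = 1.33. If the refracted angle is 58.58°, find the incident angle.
sin θ₁ = (n₂/n₁)·sin θ₂ → θ₁ = 27°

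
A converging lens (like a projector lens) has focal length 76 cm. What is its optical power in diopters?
P = 1/f = 1.316 D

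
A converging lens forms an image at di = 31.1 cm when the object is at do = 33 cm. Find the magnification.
M = −di/do = -0.9424 (inverted image)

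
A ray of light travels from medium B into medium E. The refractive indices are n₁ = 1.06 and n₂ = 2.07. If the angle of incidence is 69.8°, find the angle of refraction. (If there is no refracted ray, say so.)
sin θ₂ = (n₁/n₂)·sin θ₁ = 0.4806 → θ₂ = 28.72°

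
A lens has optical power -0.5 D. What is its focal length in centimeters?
f = 1/P = -200 cm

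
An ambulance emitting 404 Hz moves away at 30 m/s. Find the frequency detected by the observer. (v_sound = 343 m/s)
f_obs = f·v/(v + v_s) = 371.5 Hz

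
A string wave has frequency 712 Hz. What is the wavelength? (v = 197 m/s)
λ = v/f = 0.2767 m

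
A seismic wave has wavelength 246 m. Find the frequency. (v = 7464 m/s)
f = v/λ = 30.34 Hz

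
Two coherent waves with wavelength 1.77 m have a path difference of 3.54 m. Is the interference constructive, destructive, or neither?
constructive — path difference = 2λ, a whole number of wavelengths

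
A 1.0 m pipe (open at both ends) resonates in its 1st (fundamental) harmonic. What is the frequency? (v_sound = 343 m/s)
fₙ = nv/(2L) = 171.5 Hz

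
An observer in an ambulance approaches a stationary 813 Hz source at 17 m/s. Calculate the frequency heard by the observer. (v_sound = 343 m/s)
f_obs = f·(v + v_o)/v = 853.3 Hz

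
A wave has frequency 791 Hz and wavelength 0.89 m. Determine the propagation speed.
v = fλ = 704 m/s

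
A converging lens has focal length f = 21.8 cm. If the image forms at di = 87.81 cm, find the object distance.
1/do = 1/f − 1/di → do = 29 cm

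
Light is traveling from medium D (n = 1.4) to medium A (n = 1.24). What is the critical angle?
θc = arcsin(n₂/n₁) = 62.34°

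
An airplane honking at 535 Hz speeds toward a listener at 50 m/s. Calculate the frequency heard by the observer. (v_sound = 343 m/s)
f_obs = f·v/(v − v_s) = 626.3 Hz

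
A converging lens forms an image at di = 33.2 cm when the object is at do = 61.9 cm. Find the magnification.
M = −di/do = -0.5363 (inverted image)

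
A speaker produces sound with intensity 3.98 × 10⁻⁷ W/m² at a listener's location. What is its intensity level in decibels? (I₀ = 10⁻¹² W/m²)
β = 10·log₁₀(I/I₀) = 56 dB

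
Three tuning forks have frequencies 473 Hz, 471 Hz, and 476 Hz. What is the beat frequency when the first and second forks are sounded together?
2 Hz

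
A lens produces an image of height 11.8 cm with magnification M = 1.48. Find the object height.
ho = |hi|/|M| = 7.973 cm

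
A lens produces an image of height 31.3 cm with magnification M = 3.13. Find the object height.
ho = |hi|/|M| = 10 cm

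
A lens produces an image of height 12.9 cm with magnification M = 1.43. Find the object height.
ho = |hi|/|M| = 9.021 cm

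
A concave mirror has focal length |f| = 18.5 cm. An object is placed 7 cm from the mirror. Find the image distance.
f = +18.5 cm (concave); 1/di = 1/f − 1/do → di = -11.26 cm (virtual image, behind mirror)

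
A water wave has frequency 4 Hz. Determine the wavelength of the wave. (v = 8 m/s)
λ = v/f = 2 m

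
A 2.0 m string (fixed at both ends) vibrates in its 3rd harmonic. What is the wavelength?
λₙ = 2L/n = 1.333 m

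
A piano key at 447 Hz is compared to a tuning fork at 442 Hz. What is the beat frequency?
5 Hz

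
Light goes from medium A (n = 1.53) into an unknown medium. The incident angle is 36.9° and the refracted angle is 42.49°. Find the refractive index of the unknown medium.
n₂ = n₁·sin θ₁ / sin θ₂ = 1.36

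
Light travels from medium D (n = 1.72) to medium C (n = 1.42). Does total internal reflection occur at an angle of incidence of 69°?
θc = arcsin(n₂/n₁) = 55.65°; 69° > θc, so yes — total internal reflection.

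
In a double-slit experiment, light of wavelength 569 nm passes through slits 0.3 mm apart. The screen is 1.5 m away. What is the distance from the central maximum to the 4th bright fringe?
y = mλL/d = 11.38 mm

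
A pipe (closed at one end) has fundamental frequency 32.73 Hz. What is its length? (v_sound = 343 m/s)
L = v/(4f₁) = 2.62 m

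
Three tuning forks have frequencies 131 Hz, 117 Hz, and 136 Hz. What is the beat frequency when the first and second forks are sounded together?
14 Hz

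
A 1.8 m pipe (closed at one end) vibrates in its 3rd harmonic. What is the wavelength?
λₙ = 4L/n = 2.4 m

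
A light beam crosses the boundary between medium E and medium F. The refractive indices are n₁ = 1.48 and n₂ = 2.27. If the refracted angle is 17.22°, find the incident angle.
sin θ₁ = (n₂/n₁)·sin θ₂ → θ₁ = 27°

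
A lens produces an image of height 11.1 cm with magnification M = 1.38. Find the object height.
ho = |hi|/|M| = 8.043 cm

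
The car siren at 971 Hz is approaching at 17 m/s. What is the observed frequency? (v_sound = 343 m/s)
f_obs = f·v/(v − v_s) = 1022 Hz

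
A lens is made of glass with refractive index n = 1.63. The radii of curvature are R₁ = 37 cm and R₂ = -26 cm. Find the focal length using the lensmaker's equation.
1/f = (n − 1)(1/R₁ − 1/R₂) → f = 24.24 cm (converging lens)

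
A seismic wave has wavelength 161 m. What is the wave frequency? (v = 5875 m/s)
f = v/λ = 36.49 Hz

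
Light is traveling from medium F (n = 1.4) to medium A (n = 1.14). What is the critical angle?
θc = arcsin(n₂/n₁) = 54.52°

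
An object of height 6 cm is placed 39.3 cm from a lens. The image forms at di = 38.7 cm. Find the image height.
hi = (-di/do) × ho = -5.908 cm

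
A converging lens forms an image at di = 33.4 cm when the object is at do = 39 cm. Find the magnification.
M = −di/do = -0.8564 (inverted image)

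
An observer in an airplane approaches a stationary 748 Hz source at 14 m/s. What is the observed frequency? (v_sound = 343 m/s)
f_obs = f·(v + v_o)/v = 778.5 Hz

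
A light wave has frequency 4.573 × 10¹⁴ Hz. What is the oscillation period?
T = 1/f = 2.187 × 10⁻¹⁵ s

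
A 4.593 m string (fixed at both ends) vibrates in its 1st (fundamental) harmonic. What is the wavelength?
λₙ = 2L/n = 9.186 m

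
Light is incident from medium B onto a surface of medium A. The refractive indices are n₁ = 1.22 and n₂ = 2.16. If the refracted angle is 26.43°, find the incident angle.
sin θ₁ = (n₂/n₁)·sin θ₂ → θ₁ = 52°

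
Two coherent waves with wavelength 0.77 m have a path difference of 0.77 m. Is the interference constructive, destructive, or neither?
constructive — path difference = 1λ, a whole number of wavelengths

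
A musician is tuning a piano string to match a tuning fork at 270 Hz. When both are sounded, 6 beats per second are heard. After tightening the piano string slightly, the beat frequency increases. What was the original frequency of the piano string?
276 Hz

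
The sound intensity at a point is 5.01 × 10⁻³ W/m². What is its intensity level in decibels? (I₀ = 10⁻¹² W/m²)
β = 10·log₁₀(I/I₀) = 97 dB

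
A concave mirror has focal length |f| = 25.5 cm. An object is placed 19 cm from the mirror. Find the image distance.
f = +25.5 cm (concave); 1/di = 1/f − 1/do → di = -74.54 cm (virtual image, behind mirror)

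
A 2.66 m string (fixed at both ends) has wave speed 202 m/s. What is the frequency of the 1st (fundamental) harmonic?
fₙ = nv/(2L) = 37.97 Hz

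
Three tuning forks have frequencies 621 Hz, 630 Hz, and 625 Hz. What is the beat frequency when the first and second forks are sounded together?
9 Hz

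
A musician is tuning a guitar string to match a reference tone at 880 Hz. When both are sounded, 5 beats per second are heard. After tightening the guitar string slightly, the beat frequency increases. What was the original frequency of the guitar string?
885 Hz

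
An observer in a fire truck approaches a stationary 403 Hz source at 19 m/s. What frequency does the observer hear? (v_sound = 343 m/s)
f_obs = f·(v + v_o)/v = 425.3 Hz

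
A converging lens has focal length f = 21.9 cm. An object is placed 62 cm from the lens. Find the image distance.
1/di = 1/f − 1/do → di = 33.86 cm (real image)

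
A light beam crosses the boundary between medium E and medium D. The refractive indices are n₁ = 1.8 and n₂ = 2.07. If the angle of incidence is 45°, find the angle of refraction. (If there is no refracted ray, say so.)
sin θ₂ = (n₁/n₂)·sin θ₁ = 0.6149 → θ₂ = 37.94°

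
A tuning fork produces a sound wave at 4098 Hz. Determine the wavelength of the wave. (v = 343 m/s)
λ = v/f = 0.0837 m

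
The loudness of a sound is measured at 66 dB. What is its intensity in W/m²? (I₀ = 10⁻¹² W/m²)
I = I₀·10^(β/10) = 3.98 × 10⁻⁶ W/m²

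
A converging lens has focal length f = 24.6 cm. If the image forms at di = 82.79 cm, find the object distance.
1/do = 1/f − 1/di → do = 35 cm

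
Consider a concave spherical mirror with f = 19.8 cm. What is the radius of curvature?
R = 2|f| = 39.6 cm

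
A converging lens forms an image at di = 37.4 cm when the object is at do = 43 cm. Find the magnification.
M = −di/do = -0.8698 (inverted image)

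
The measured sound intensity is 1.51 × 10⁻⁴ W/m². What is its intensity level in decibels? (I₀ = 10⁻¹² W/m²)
β = 10·log₁₀(I/I₀) = 81.79 dB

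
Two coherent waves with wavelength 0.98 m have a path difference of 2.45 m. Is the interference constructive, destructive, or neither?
destructive — path difference = 2.5λ, an odd multiple of λ/2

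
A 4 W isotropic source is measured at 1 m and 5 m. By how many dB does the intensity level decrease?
Δβ = 20·log₁₀(r₂/r₁) = 13.98 dB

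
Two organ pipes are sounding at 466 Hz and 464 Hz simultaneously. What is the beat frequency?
2 Hz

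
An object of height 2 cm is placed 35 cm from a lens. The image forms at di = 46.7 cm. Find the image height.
hi = (-di/do) × ho = -2.669 cm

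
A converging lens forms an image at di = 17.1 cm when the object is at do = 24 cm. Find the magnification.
M = −di/do = -0.7125 (inverted image)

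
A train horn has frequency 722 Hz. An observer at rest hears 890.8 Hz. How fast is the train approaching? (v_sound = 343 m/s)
v_s = v·(1 − f/f_obs) = 65 m/s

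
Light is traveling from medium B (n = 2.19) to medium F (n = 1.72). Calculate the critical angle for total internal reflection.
θc = arcsin(n₂/n₁) = 51.76°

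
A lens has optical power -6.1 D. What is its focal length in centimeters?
f = 1/P = -16.39 cm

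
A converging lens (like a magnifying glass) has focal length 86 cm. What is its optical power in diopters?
P = 1/f = 1.163 D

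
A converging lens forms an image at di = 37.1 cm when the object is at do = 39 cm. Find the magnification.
M = −di/do = -0.9513 (inverted image)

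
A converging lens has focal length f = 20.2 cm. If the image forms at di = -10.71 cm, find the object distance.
1/do = 1/f − 1/di → do = 6.999 cm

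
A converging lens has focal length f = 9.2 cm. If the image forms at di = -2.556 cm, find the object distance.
1/do = 1/f − 1/di → do = 2 cm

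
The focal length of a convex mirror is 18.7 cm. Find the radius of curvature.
R = 2|f| = 37.4 cm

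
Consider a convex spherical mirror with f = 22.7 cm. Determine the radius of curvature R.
R = 2|f| = 45.4 cm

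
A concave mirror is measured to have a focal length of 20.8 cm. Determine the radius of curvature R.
R = 2|f| = 41.6 cm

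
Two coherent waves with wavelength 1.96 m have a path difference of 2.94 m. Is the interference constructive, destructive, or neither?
destructive — path difference = 1.5λ, an odd multiple of λ/2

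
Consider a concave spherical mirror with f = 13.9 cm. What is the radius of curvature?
R = 2|f| = 27.8 cm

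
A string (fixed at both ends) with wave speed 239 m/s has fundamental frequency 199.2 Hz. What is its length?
L = v/(2f₁) = 0.5999 m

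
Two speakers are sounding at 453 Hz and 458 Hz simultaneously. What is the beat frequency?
5 Hz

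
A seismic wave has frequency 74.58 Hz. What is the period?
T = 1/f = 0.01341 s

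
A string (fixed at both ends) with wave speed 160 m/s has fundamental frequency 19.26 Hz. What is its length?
L = v/(2f₁) = 4.154 m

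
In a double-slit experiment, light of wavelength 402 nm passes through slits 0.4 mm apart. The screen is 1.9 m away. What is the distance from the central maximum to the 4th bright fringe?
y = mλL/d = 7.638 mm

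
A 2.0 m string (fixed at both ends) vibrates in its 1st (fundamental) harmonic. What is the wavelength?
λₙ = 2L/n = 4 m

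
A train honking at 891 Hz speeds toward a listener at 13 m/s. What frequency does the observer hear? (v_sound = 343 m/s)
f_obs = f·v/(v − v_s) = 926.1 Hz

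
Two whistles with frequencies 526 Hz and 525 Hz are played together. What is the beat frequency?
1 Hz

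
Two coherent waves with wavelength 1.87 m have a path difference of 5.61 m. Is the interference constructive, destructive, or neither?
constructive — path difference = 3λ, a whole number of wavelengths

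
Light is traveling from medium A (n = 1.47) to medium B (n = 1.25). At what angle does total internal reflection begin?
θc = arcsin(n₂/n₁) = 58.25°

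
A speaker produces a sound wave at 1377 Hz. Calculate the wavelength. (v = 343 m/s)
λ = v/f = 0.2491 m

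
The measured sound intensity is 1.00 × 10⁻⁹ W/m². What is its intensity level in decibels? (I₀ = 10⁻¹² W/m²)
β = 10·log₁₀(I/I₀) = 30 dB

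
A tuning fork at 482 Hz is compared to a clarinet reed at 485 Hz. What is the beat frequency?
3 Hz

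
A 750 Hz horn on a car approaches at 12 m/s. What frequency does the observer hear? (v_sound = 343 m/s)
f_obs = f·v/(v − v_s) = 777.2 Hz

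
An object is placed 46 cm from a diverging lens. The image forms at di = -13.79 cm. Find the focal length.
1/f = 1/do + 1/di → f = -19.69 cm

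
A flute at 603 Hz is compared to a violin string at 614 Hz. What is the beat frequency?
11 Hz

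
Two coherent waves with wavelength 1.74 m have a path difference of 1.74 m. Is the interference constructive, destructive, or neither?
constructive — path difference = 1λ, a whole number of wavelengths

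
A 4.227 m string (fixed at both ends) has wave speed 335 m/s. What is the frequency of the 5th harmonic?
fₙ = nv/(2L) = 198.1 Hz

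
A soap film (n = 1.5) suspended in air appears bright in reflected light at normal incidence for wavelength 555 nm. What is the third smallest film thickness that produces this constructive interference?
2nt = (m − ½)λ with m = 3 → t = (m − ½)λ/(2n) = 462.5 nm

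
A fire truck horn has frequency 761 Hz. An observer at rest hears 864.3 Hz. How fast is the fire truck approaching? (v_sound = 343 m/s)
v_s = v·(1 − f/f_obs) = 40.99 m/s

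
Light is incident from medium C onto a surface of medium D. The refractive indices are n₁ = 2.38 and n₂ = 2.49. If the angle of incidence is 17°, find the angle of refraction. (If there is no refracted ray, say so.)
sin θ₂ = (n₁/n₂)·sin θ₁ = 0.2795 → θ₂ = 16.23°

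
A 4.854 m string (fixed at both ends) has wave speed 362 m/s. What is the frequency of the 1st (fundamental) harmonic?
fₙ = nv/(2L) = 37.29 Hz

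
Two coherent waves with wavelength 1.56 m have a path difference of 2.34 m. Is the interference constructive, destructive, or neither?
destructive — path difference = 1.5λ, an odd multiple of λ/2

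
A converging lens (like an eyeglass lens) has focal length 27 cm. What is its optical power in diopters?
P = 1/f = 3.704 D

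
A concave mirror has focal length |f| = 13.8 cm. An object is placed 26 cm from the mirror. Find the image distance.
f = +13.8 cm (concave); 1/di = 1/f − 1/do → di = 29.41 cm (real image, in front of mirror)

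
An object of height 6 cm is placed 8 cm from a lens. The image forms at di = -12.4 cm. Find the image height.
hi = (-di/do) × ho = 9.3 cm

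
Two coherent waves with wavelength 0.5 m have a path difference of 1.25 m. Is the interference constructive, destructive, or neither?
destructive — path difference = 2.5λ, an odd multiple of λ/2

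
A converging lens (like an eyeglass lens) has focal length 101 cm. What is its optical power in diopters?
P = 1/f = 0.9901 D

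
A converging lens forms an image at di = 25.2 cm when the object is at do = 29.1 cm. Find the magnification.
M = −di/do = -0.866 (inverted image)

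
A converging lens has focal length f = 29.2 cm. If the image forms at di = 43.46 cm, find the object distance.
1/do = 1/f − 1/di → do = 88.99 cm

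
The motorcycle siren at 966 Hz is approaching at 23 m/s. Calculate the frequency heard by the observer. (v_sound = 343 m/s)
f_obs = f·v/(v − v_s) = 1035 Hz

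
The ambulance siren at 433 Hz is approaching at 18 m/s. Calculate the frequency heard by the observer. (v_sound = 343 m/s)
f_obs = f·v/(v − v_s) = 457 Hz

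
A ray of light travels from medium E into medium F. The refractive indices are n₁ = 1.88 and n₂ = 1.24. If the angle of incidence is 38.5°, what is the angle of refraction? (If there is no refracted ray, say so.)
sin θ₂ = (n₁/n₂)·sin θ₁ = 0.9438 → θ₂ = 70.7°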